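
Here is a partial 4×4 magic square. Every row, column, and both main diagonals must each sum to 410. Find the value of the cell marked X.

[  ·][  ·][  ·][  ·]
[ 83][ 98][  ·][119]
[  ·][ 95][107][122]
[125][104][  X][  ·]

Using row 2: 83 + 98 + 119 + ? → (2,3) = 410 − 300 = 110.
From row 3, 410 − (95 + 107 + 122) gives (3,1) = 86.
Using column 1: 83 + 86 + 125 + ? → (1,1) = 410 − 294 = 116.
Using column 2: 98 + 95 + 104 + ? → (1,2) = 410 − 297 = 113.
Using main diagonal: 116 + 98 + 107 + ? → (4,4) = 410 − 321 = 89.
Anti-diagonal: 110 + 95 + 125 + ? = 410, so (1,4) = 80.
From row 1, 410 − (116 + 113 + 80) gives (1,3) = 101.
From row 4, 410 − (125 + 104 + 89) gives (4,3) = 92.

92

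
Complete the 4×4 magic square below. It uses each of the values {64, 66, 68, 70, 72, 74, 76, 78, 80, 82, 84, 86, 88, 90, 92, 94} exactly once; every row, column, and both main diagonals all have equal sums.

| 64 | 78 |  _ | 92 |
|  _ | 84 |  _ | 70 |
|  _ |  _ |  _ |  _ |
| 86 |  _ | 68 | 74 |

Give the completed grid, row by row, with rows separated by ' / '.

The 16 entries sum to 1264, so each line sums to 1264/4 = 316.
From row 1, 316 − (64 + 78 + 92) gives (1,3) = 82.
Row 4 must total 316; the given cells sum to 228, so (4,2) = 88.
The remaining cell in column 2 is (3,2) = 316 − 250 = 66.
The remaining cell in column 4 is (3,4) = 316 − 236 = 80.
Main diagonal needs 316; the known cells sum to 222, so (3,3) = 94.
Anti-diagonal: 92 + 66 + 86 + ? = 316, so (2,3) = 72.
Row 2 must total 316; the given cells sum to 226, so (2,1) = 90.
Row 3 must total 316; the given cells sum to 240, so (3,1) = 76.

64 78 82 92 / 90 84 72 70 / 76 66 94 80 / 86 88 68 74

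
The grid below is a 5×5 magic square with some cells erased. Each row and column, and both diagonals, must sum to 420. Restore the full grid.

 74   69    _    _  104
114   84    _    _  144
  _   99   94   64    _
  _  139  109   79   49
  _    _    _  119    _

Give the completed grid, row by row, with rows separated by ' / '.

74 69 39 134 104 / 114 84 54 24 144 / 129 99 94 64 34 / 44 139 109 79 49 / 59 29 124 119 89

The remaining cell in row 4 is (4,1) = 420 − 376 = 44.
Using column 2: 69 + 84 + 99 + 139 + ? → (5,2) = 420 − 391 = 29.
The remaining cell in main diagonal is (5,5) = 420 − 331 = 89.
Using column 5: 104 + 144 + 49 + 89 + ? → (3,5) = 420 − 386 = 34.
Row 3: 99 + 94 + 64 + 34 + ? = 420, so (3,1) = 129.
Using column 1: 74 + 114 + 129 + 44 + ? → (5,1) = 420 − 361 = 59.
Anti-diagonal: 104 + 94 + 139 + 59 + ? = 420, so (2,4) = 24.
Row 2: 114 + 84 + 24 + 144 + ? = 420, so (2,3) = 54.
Row 5 needs 420; the known cells sum to 296, so (5,3) = 124.
Column 3: 54 + 94 + 109 + 124 + ? = 420, so (1,3) = 39.
From column 4, 420 − (24 + 64 + 79 + 119) gives (1,4) = 134.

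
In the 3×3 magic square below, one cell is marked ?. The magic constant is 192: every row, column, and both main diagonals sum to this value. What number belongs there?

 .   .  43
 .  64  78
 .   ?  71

36

Row 2: 64 + 78 + ? = 192, so (2,1) = 50.
The remaining cell in main diagonal is (1,1) = 192 − 135 = 57.
From anti-diagonal, 192 − (43 + 64) gives (3,1) = 85.
The remaining cell in row 1 is (1,2) = 192 − 100 = 92.
The remaining cell in row 3 is (3,2) = 192 − 156 = 36.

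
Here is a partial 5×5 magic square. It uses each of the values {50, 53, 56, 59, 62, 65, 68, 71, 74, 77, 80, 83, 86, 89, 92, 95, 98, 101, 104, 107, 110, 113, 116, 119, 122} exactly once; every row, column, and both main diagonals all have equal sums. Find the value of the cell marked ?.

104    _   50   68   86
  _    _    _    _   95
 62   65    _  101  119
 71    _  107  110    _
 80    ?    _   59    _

98

The 25 entries sum to 2150, so each line sums to 2150/5 = 430.
Row 1: 104 + 50 + 68 + 86 + ? = 430, so (1,2) = 122.
From row 3, 430 − (62 + 65 + 101 + 119) gives (3,3) = 83.
Using column 1: 104 + 62 + 71 + 80 + ? → (2,1) = 430 − 317 = 113.
Column 4: 68 + 101 + 110 + 59 + ? = 430, so (2,4) = 92.
Anti-diagonal must total 430; the given cells sum to 341, so (4,2) = 89.
Row 4 must total 430; the given cells sum to 377, so (4,5) = 53.
Using column 5: 86 + 95 + 119 + 53 + ? → (5,5) = 430 − 353 = 77.
The remaining cell in main diagonal is (2,2) = 430 − 374 = 56.
Row 2: 113 + 56 + 92 + 95 + ? = 430, so (2,3) = 74.
Using column 2: 122 + 56 + 65 + 89 + ? → (5,2) = 430 − 332 = 98.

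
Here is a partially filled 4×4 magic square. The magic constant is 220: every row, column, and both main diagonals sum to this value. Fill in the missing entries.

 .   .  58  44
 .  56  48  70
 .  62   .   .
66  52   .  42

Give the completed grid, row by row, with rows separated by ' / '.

68 50 58 44 / 46 56 48 70 / 40 62 54 64 / 66 52 60 42

Row 2 must total 220; the given cells sum to 174, so (2,1) = 46.
From row 4, 220 − (66 + 52 + 42) gives (4,3) = 60.
Column 2 must total 220; the given cells sum to 170, so (1,2) = 50.
Column 3 needs 220; the known cells sum to 166, so (3,3) = 54.
Using column 4: 44 + 70 + 42 + ? → (3,4) = 220 − 156 = 64.
Main diagonal needs 220; the known cells sum to 152, so (1,1) = 68.
Row 3 needs 220; the known cells sum to 180, so (3,1) = 40.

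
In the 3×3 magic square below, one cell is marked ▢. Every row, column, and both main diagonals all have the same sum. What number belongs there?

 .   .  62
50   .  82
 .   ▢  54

Column 3 is complete and sums to 198; that is the magic constant.
Row 2 needs 198; the known cells sum to 132, so (2,2) = 66.
From main diagonal, 198 − (66 + 54) gives (1,1) = 78.
Anti-diagonal must total 198; the given cells sum to 128, so (3,1) = 70.
Row 1 must total 198; the given cells sum to 140, so (1,2) = 58.
Row 3: 70 + 54 + ? = 198, so (3,2) = 74.

74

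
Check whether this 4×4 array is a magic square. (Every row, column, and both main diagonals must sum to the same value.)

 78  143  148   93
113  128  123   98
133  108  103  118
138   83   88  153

Row 1: 78 + 143 + 148 + 93 = 462.
Row 2: 113 + 128 + 123 + 98 = 462.
Row 3: 133 + 108 + 103 + 118 = 462.
Row 4: 138 + 83 + 88 + 153 = 462.
Column 1: 78 + 113 + 133 + 138 = 462.
Column 2: 143 + 128 + 108 + 83 = 462.
Column 3: 148 + 123 + 103 + 88 = 462.
Column 4: 93 + 98 + 118 + 153 = 462.
Main diagonal: 78 + 128 + 103 + 153 = 462.
Anti-diagonal: 93 + 123 + 108 + 138 = 462.
All lines sum to 462.

Yes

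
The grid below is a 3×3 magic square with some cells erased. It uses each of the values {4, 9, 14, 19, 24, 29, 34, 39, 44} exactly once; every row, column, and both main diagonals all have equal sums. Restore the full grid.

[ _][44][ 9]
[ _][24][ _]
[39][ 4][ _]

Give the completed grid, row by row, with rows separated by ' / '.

19 44 9 / 14 24 34 / 39 4 29

The 9 entries sum to 216, so each line sums to 216/3 = 72.
Row 1: 44 + 9 + ? = 72, so (1,1) = 19.
Row 3 must total 72; the given cells sum to 43, so (3,3) = 29.
Column 1 needs 72; the known cells sum to 58, so (2,1) = 14.
Column 3 needs 72; the known cells sum to 38, so (2,3) = 34.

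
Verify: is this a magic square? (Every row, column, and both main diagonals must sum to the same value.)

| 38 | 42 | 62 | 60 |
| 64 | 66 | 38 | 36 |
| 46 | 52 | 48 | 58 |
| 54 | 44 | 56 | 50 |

Row 1: 38 + 42 + 62 + 60 = 202.
Row 2: 64 + 66 + 38 + 36 = 204.
Row 3: 46 + 52 + 48 + 58 = 204.
Row 4: 54 + 44 + 56 + 50 = 204.
Column 1: 38 + 64 + 46 + 54 = 202.
Column 2: 42 + 66 + 52 + 44 = 204.
Column 3: 62 + 38 + 48 + 56 = 204.
Column 4: 60 + 36 + 58 + 50 = 204.
Main diagonal: 38 + 66 + 48 + 50 = 202.
Anti-diagonal: 60 + 38 + 52 + 54 = 204.

No — row 1 sums to 202 but row 4 sums to 204.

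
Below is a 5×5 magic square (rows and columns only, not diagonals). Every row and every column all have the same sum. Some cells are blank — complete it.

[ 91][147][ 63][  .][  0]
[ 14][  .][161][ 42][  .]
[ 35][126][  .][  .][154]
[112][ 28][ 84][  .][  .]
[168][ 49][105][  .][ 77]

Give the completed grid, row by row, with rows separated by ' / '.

Column 1 is already complete: 91 + 14 + 35 + 112 + 168 = 420, so that is the magic constant.
Row 1 must total 420; the given cells sum to 301, so (1,4) = 119.
The remaining cell in row 5 is (5,4) = 420 − 399 = 21.
From column 2, 420 − (147 + 126 + 28 + 49) gives (2,2) = 70.
Column 3: 63 + 161 + 84 + 105 + ? = 420, so (3,3) = 7.
The remaining cell in row 2 is (2,5) = 420 − 287 = 133.
Row 3 must total 420; the given cells sum to 322, so (3,4) = 98.
Column 4: 119 + 42 + 98 + 21 + ? = 420, so (4,4) = 140.
Column 5: 0 + 133 + 154 + 77 + ? = 420, so (4,5) = 56.

91 147 63 119 0 / 14 70 161 42 133 / 35 126 7 98 154 / 112 28 84 140 56 / 168 49 105 21 77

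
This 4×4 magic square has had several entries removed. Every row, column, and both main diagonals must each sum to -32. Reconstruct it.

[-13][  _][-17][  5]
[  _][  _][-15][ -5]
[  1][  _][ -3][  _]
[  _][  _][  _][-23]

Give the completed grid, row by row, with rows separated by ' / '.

Row 1 needs -32; the known cells sum to -25, so (1,2) = -7.
The remaining cell in column 3 is (4,3) = -32 − (-35) = 3.
Using column 4: 5 + (-5) + (-23) + ? → (3,4) = -32 − (-23) = -9.
From main diagonal, -32 − (-13 + (-3) + (-23)) gives (2,2) = 7.
From row 2, -32 − (7 + (-15) + (-5)) gives (2,1) = -19.
The remaining cell in row 3 is (3,2) = -32 − (-11) = -21.
The remaining cell in column 1 is (4,1) = -32 − (-31) = -1.
Column 2: -7 + 7 + (-21) + ? = -32, so (4,2) = -11.

-13 -7 -17 5 / -19 7 -15 -5 / 1 -21 -3 -9 / -1 -11 3 -23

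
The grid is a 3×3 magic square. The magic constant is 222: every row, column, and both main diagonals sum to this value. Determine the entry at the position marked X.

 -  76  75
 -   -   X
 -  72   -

70

Row 1 must total 222; the given cells sum to 151, so (1,1) = 71.
Column 2 must total 222; the given cells sum to 148, so (2,2) = 74.
Main diagonal: 71 + 74 + ? = 222, so (3,3) = 77.
Anti-diagonal: 75 + 74 + ? = 222, so (3,1) = 73.
Using column 1: 71 + 73 + ? → (2,1) = 222 − 144 = 78.
From column 3, 222 − (75 + 77) gives (2,3) = 70.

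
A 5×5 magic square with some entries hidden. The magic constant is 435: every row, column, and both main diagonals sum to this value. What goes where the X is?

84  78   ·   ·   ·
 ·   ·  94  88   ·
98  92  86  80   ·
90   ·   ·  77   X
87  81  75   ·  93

96

From row 3, 435 − (98 + 92 + 86 + 80) gives (3,5) = 79.
Using row 5: 87 + 81 + 75 + 93 + ? → (5,4) = 435 − 336 = 99.
From column 1, 435 − (84 + 98 + 90 + 87) gives (2,1) = 76.
Column 4 must total 435; the given cells sum to 344, so (1,4) = 91.
The remaining cell in main diagonal is (2,2) = 435 − 340 = 95.
Row 2 must total 435; the given cells sum to 353, so (2,5) = 82.
Column 2 must total 435; the given cells sum to 346, so (4,2) = 89.
The remaining cell in anti-diagonal is (1,5) = 435 − 350 = 85.
From row 1, 435 − (84 + 78 + 91 + 85) gives (1,3) = 97.
From column 3, 435 − (97 + 94 + 86 + 75) gives (4,3) = 83.
Column 5: 85 + 82 + 79 + 93 + ? = 435, so (4,5) = 96.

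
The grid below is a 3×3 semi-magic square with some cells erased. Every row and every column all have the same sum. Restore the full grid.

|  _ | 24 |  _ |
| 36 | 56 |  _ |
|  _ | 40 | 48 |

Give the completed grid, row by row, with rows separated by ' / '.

Column 2 is already complete: 24 + 56 + 40 = 120, so that is the magic constant.
Row 2: 36 + 56 + ? = 120, so (2,3) = 28.
Row 3 must total 120; the given cells sum to 88, so (3,1) = 32.
Column 1 must total 120; the given cells sum to 68, so (1,1) = 52.
The remaining cell in column 3 is (1,3) = 120 − 76 = 44.

52 24 44 / 36 56 28 / 32 40 48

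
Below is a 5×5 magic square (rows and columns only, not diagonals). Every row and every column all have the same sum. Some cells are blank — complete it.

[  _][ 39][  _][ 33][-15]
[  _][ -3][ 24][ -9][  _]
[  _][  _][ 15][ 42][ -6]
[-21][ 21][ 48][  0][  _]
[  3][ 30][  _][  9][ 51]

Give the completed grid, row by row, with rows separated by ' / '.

12 39 6 33 -15 / 45 -3 24 -9 18 / 36 -12 15 42 -6 / -21 21 48 0 27 / 3 30 -18 9 51

Column 4 is already complete: 33 + -9 + 42 + 0 + 9 = 75, so that is the magic constant.
Using row 4: -21 + 21 + 48 + 0 + ? → (4,5) = 75 − 48 = 27.
From row 5, 75 − (3 + 30 + 9 + 51) gives (5,3) = -18.
Column 2 must total 75; the given cells sum to 87, so (3,2) = -12.
Column 3 must total 75; the given cells sum to 69, so (1,3) = 6.
Using column 5: -15 + (-6) + 27 + 51 + ? → (2,5) = 75 − 57 = 18.
From row 1, 75 − (39 + 6 + 33 + (-15)) gives (1,1) = 12.
The remaining cell in row 2 is (2,1) = 75 − 30 = 45.
Using row 3: -12 + 15 + 42 + (-6) + ? → (3,1) = 75 − 39 = 36.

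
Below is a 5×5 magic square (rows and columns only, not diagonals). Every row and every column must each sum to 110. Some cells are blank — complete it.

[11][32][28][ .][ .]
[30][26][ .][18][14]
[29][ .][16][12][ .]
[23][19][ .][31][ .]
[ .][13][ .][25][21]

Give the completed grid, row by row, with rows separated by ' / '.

Row 2: 30 + 26 + 18 + 14 + ? = 110, so (2,3) = 22.
The remaining cell in column 1 is (5,1) = 110 − 93 = 17.
Column 2: 32 + 26 + 19 + 13 + ? = 110, so (3,2) = 20.
Column 4: 18 + 12 + 31 + 25 + ? = 110, so (1,4) = 24.
Using row 1: 11 + 32 + 28 + 24 + ? → (1,5) = 110 − 95 = 15.
The remaining cell in row 3 is (3,5) = 110 − 77 = 33.
Row 5 needs 110; the known cells sum to 76, so (5,3) = 34.
Column 3 must total 110; the given cells sum to 100, so (4,3) = 10.
From column 5, 110 − (15 + 14 + 33 + 21) gives (4,5) = 27.

11 32 28 24 15 / 30 26 22 18 14 / 29 20 16 12 33 / 23 19 10 31 27 / 17 13 34 25 21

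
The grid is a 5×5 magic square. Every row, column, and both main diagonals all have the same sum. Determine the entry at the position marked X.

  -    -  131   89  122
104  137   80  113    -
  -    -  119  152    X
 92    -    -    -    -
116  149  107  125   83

95

Row 5 is complete and sums to 580; that is the magic constant.
Row 2: 104 + 137 + 80 + 113 + ? = 580, so (2,5) = 146.
Column 3 needs 580; the known cells sum to 437, so (4,3) = 143.
From column 4, 580 − (89 + 113 + 152 + 125) gives (4,4) = 101.
Main diagonal must total 580; the given cells sum to 440, so (1,1) = 140.
Using anti-diagonal: 122 + 113 + 119 + 116 + ? → (4,2) = 580 − 470 = 110.
From row 1, 580 − (140 + 131 + 89 + 122) gives (1,2) = 98.
Row 4 needs 580; the known cells sum to 446, so (4,5) = 134.
From column 1, 580 − (140 + 104 + 92 + 116) gives (3,1) = 128.
Using column 2: 98 + 137 + 110 + 149 + ? → (3,2) = 580 − 494 = 86.
Using column 5: 122 + 146 + 134 + 83 + ? → (3,5) = 580 − 485 = 95.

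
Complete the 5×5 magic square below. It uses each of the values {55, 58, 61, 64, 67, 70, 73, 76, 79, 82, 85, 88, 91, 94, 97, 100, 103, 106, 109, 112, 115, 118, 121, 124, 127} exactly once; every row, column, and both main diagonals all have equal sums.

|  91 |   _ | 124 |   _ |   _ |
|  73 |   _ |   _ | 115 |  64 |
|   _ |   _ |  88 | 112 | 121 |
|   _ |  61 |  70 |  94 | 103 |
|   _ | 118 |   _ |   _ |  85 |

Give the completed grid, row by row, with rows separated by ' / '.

91 100 124 58 82 / 73 97 106 115 64 / 55 79 88 112 121 / 127 61 70 94 103 / 109 118 67 76 85

The 25 entries sum to 2275, so each line sums to 2275/5 = 455.
Row 4 must total 455; the given cells sum to 328, so (4,1) = 127.
Column 5 must total 455; the given cells sum to 373, so (1,5) = 82.
Main diagonal must total 455; the given cells sum to 358, so (2,2) = 97.
Anti-diagonal needs 455; the known cells sum to 346, so (5,1) = 109.
Using row 2: 73 + 97 + 115 + 64 + ? → (2,3) = 455 − 349 = 106.
From column 1, 455 − (91 + 73 + 127 + 109) gives (3,1) = 55.
Column 3: 124 + 106 + 88 + 70 + ? = 455, so (5,3) = 67.
Row 3: 55 + 88 + 112 + 121 + ? = 455, so (3,2) = 79.
Using row 5: 109 + 118 + 67 + 85 + ? → (5,4) = 455 − 379 = 76.
Column 2: 97 + 79 + 61 + 118 + ? = 455, so (1,2) = 100.
Column 4 needs 455; the known cells sum to 397, so (1,4) = 58.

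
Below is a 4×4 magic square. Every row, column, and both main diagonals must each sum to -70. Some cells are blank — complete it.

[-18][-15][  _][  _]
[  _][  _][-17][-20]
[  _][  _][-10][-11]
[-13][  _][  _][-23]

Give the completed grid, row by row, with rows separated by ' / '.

The remaining cell in column 4 is (1,4) = -70 − (-54) = -16.
Main diagonal: -18 + (-10) + (-23) + ? = -70, so (2,2) = -19.
Using anti-diagonal: -16 + (-17) + (-13) + ? → (3,2) = -70 − (-46) = -24.
Row 1 needs -70; the known cells sum to -49, so (1,3) = -21.
Row 2 must total -70; the given cells sum to -56, so (2,1) = -14.
From row 3, -70 − (-24 + (-10) + (-11)) gives (3,1) = -25.
The remaining cell in column 2 is (4,2) = -70 − (-58) = -12.
Using column 3: -21 + (-17) + (-10) + ? → (4,3) = -70 − (-48) = -22.

-18 -15 -21 -16 / -14 -19 -17 -20 / -25 -24 -10 -11 / -13 -12 -22 -23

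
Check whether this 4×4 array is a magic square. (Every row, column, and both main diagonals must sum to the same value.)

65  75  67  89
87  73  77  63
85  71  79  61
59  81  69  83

No — column 1 sums to 296 but column 3 sums to 292.

Row 1: 65 + 75 + 67 + 89 = 296.
Row 2: 87 + 73 + 77 + 63 = 300.
Row 3: 85 + 71 + 79 + 61 = 296.
Row 4: 59 + 81 + 69 + 83 = 292.
Column 1: 65 + 87 + 85 + 59 = 296.
Column 2: 75 + 73 + 71 + 81 = 300.
Column 3: 67 + 77 + 79 + 69 = 292.
Column 4: 89 + 63 + 61 + 83 = 296.
Main diagonal: 65 + 73 + 79 + 83 = 300.
Anti-diagonal: 89 + 77 + 71 + 59 = 296.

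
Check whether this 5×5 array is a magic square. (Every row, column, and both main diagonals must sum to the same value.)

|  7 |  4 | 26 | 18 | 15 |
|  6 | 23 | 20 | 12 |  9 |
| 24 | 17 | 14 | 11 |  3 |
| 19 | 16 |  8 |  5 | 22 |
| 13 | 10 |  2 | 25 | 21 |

Row 1: 7 + 4 + 26 + 18 + 15 = 70.
Row 2: 6 + 23 + 20 + 12 + 9 = 70.
Row 3: 24 + 17 + 14 + 11 + 3 = 69.
Row 4: 19 + 16 + 8 + 5 + 22 = 70.
Row 5: 13 + 10 + 2 + 25 + 21 = 71.
Column 1: 7 + 6 + 24 + 19 + 13 = 69.
Column 2: 4 + 23 + 17 + 16 + 10 = 70.
Column 3: 26 + 20 + 14 + 8 + 2 = 70.
Column 4: 18 + 12 + 11 + 5 + 25 = 71.
Column 5: 15 + 9 + 3 + 22 + 21 = 70.
Main diagonal: 7 + 23 + 14 + 5 + 21 = 70.
Anti-diagonal: 15 + 12 + 14 + 16 + 13 = 70.

No — column 5 sums to 70 but column 1 sums to 69.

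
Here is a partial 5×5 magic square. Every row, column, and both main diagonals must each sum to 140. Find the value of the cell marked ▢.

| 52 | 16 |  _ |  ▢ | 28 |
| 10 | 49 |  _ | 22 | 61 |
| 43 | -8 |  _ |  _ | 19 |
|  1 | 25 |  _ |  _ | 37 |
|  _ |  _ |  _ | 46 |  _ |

4

Row 2 must total 140; the given cells sum to 142, so (2,3) = -2.
Column 1: 52 + 10 + 43 + 1 + ? = 140, so (5,1) = 34.
From column 2, 140 − (16 + 49 + (-8) + 25) gives (5,2) = 58.
Column 5 needs 140; the known cells sum to 145, so (5,5) = -5.
Anti-diagonal must total 140; the given cells sum to 109, so (3,3) = 31.
Row 3 needs 140; the known cells sum to 85, so (3,4) = 55.
Using row 5: 34 + 58 + 46 + (-5) + ? → (5,3) = 140 − 133 = 7.
Main diagonal must total 140; the given cells sum to 127, so (4,4) = 13.
Row 4: 1 + 25 + 13 + 37 + ? = 140, so (4,3) = 64.
Column 3 must total 140; the given cells sum to 100, so (1,3) = 40.
Using column 4: 22 + 55 + 13 + 46 + ? → (1,4) = 140 − 136 = 4.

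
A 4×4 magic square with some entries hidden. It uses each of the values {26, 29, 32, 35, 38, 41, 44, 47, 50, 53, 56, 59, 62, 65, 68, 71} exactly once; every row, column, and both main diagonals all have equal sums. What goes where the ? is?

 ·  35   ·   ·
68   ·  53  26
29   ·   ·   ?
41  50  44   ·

71

The 16 entries sum to 776, so each line sums to 776/4 = 194.
The remaining cell in row 2 is (2,2) = 194 − 147 = 47.
Row 4 needs 194; the known cells sum to 135, so (4,4) = 59.
Using column 1: 68 + 29 + 41 + ? → (1,1) = 194 − 138 = 56.
Column 2 needs 194; the known cells sum to 132, so (3,2) = 62.
From main diagonal, 194 − (56 + 47 + 59) gives (3,3) = 32.
Anti-diagonal: 53 + 62 + 41 + ? = 194, so (1,4) = 38.
Using row 1: 56 + 35 + 38 + ? → (1,3) = 194 − 129 = 65.
Row 3 needs 194; the known cells sum to 123, so (3,4) = 71.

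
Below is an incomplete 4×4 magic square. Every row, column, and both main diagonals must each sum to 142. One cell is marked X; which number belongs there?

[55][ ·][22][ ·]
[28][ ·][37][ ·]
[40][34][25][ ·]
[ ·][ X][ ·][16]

Row 3 needs 142; the known cells sum to 99, so (3,4) = 43.
Column 1 must total 142; the given cells sum to 123, so (4,1) = 19.
Column 3 needs 142; the known cells sum to 84, so (4,3) = 58.
The remaining cell in main diagonal is (2,2) = 142 − 96 = 46.
Anti-diagonal must total 142; the given cells sum to 90, so (1,4) = 52.
Row 1 needs 142; the known cells sum to 129, so (1,2) = 13.
The remaining cell in row 2 is (2,4) = 142 − 111 = 31.
Row 4 needs 142; the known cells sum to 93, so (4,2) = 49.

49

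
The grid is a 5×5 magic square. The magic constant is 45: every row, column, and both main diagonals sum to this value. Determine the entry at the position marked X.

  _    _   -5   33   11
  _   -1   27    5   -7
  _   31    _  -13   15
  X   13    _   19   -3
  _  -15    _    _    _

The remaining cell in row 2 is (2,1) = 45 − 24 = 21.
Column 2 must total 45; the given cells sum to 28, so (1,2) = 17.
Using column 4: 33 + 5 + (-13) + 19 + ? → (5,4) = 45 − 44 = 1.
From column 5, 45 − (11 + (-7) + 15 + (-3)) gives (5,5) = 29.
The remaining cell in row 1 is (1,1) = 45 − 56 = -11.
The remaining cell in main diagonal is (3,3) = 45 − 36 = 9.
Using anti-diagonal: 11 + 5 + 9 + 13 + ? → (5,1) = 45 − 38 = 7.
From row 3, 45 − (31 + 9 + (-13) + 15) gives (3,1) = 3.
Row 5 needs 45; the known cells sum to 22, so (5,3) = 23.
From column 1, 45 − (-11 + 21 + 3 + 7) gives (4,1) = 25.

25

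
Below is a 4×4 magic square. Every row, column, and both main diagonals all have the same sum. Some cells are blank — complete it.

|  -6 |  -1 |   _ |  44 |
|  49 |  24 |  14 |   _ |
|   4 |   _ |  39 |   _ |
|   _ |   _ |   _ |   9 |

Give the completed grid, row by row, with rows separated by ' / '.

Main diagonal is already complete: -6 + 24 + 39 + 9 = 66, so that is the magic constant.
Row 1 must total 66; the given cells sum to 37, so (1,3) = 29.
Row 2 must total 66; the given cells sum to 87, so (2,4) = -21.
Using column 1: -6 + 49 + 4 + ? → (4,1) = 66 − 47 = 19.
The remaining cell in column 3 is (4,3) = 66 − 82 = -16.
Column 4 must total 66; the given cells sum to 32, so (3,4) = 34.
From anti-diagonal, 66 − (44 + 14 + 19) gives (3,2) = -11.
Row 4: 19 + (-16) + 9 + ? = 66, so (4,2) = 54.

-6 -1 29 44 / 49 24 14 -21 / 4 -11 39 34 / 19 54 -16 9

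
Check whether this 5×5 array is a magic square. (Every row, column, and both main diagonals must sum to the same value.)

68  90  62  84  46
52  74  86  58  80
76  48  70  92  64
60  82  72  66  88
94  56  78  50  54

Row 1: 68 + 90 + 62 + 84 + 46 = 350.
Row 2: 52 + 74 + 86 + 58 + 80 = 350.
Row 3: 76 + 48 + 70 + 92 + 64 = 350.
Row 4: 60 + 82 + 72 + 66 + 88 = 368.
Row 5: 94 + 56 + 78 + 50 + 54 = 332.
Column 1: 68 + 52 + 76 + 60 + 94 = 350.
Column 2: 90 + 74 + 48 + 82 + 56 = 350.
Column 3: 62 + 86 + 70 + 72 + 78 = 368.
Column 4: 84 + 58 + 92 + 66 + 50 = 350.
Column 5: 46 + 80 + 64 + 88 + 54 = 332.
Main diagonal: 68 + 74 + 70 + 66 + 54 = 332.
Anti-diagonal: 46 + 58 + 70 + 82 + 94 = 350.

No — main diagonal sums to 332 but column 3 sums to 368.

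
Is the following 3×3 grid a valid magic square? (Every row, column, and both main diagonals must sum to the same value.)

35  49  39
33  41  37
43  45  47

No — main diagonal sums to 123 but column 1 sums to 111.

Row 1: 35 + 49 + 39 = 123.
Row 2: 33 + 41 + 37 = 111.
Row 3: 43 + 45 + 47 = 135.
Column 1: 35 + 33 + 43 = 111.
Column 2: 49 + 41 + 45 = 135.
Column 3: 39 + 37 + 47 = 123.
Main diagonal: 35 + 41 + 47 = 123.
Anti-diagonal: 39 + 41 + 43 = 123.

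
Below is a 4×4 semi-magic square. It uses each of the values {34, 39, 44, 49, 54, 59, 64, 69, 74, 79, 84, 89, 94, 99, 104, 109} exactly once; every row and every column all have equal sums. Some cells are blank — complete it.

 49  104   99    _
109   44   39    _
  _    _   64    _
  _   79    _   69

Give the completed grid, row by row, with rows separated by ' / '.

49 104 99 34 / 109 44 39 94 / 74 59 64 89 / 54 79 84 69

The 16 entries sum to 1144, so each line sums to 1144/4 = 286.
From row 1, 286 − (49 + 104 + 99) gives (1,4) = 34.
Row 2 must total 286; the given cells sum to 192, so (2,4) = 94.
Column 2 must total 286; the given cells sum to 227, so (3,2) = 59.
The remaining cell in column 3 is (4,3) = 286 − 202 = 84.
Column 4: 34 + 94 + 69 + ? = 286, so (3,4) = 89.
Row 3 needs 286; the known cells sum to 212, so (3,1) = 74.
Using row 4: 79 + 84 + 69 + ? → (4,1) = 286 − 232 = 54.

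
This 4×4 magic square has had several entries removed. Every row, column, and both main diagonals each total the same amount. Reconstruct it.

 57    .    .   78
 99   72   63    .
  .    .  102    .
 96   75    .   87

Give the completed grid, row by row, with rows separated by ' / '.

57 90 93 78 / 99 72 63 84 / 66 81 102 69 / 96 75 60 87

Main diagonal is already complete: 57 + 72 + 102 + 87 = 318, so that is the magic constant.
Row 2 must total 318; the given cells sum to 234, so (2,4) = 84.
Row 4: 96 + 75 + 87 + ? = 318, so (4,3) = 60.
The remaining cell in column 1 is (3,1) = 318 − 252 = 66.
The remaining cell in column 3 is (1,3) = 318 − 225 = 93.
Column 4 must total 318; the given cells sum to 249, so (3,4) = 69.
From anti-diagonal, 318 − (78 + 63 + 96) gives (3,2) = 81.
Row 1 must total 318; the given cells sum to 228, so (1,2) = 90.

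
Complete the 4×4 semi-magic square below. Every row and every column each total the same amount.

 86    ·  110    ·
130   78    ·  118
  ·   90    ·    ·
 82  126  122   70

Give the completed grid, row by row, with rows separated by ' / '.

86 106 110 98 / 130 78 74 118 / 102 90 94 114 / 82 126 122 70

Row 4 is already complete: 82 + 126 + 122 + 70 = 400, so that is the magic constant.
Row 2 needs 400; the known cells sum to 326, so (2,3) = 74.
Column 1: 86 + 130 + 82 + ? = 400, so (3,1) = 102.
Column 2 needs 400; the known cells sum to 294, so (1,2) = 106.
Using column 3: 110 + 74 + 122 + ? → (3,3) = 400 − 306 = 94.
Using row 1: 86 + 106 + 110 + ? → (1,4) = 400 − 302 = 98.
Row 3: 102 + 90 + 94 + ? = 400, so (3,4) = 114.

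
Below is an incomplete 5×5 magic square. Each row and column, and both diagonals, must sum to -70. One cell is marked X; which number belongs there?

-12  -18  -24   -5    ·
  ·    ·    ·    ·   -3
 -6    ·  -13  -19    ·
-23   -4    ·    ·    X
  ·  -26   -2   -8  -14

-17

From row 1, -70 − (-12 + (-18) + (-24) + (-5)) gives (1,5) = -11.
Using row 5: -26 + (-2) + (-8) + (-14) + ? → (5,1) = -70 − (-50) = -20.
The remaining cell in column 1 is (2,1) = -70 − (-61) = -9.
Using anti-diagonal: -11 + (-13) + (-4) + (-20) + ? → (2,4) = -70 − (-48) = -22.
Column 4 needs -70; the known cells sum to -54, so (4,4) = -16.
Main diagonal: -12 + (-13) + (-16) + (-14) + ? = -70, so (2,2) = -15.
The remaining cell in row 2 is (2,3) = -70 − (-49) = -21.
The remaining cell in column 2 is (3,2) = -70 − (-63) = -7.
Using column 3: -24 + (-21) + (-13) + (-2) + ? → (4,3) = -70 − (-60) = -10.
Row 3 needs -70; the known cells sum to -45, so (3,5) = -25.
Row 4: -23 + (-4) + (-10) + (-16) + ? = -70, so (4,5) = -17.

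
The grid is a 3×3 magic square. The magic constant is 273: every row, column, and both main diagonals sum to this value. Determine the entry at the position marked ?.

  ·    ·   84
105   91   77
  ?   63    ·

98

Column 2: 91 + 63 + ? = 273, so (1,2) = 119.
The remaining cell in column 3 is (3,3) = 273 − 161 = 112.
Main diagonal must total 273; the given cells sum to 203, so (1,1) = 70.
Anti-diagonal must total 273; the given cells sum to 175, so (3,1) = 98.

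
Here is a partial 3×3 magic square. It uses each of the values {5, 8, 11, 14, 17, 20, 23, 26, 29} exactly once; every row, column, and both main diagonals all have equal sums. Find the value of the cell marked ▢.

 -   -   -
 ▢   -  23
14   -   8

11

The 9 entries sum to 153, so each line sums to 153/3 = 51.
Row 3 must total 51; the given cells sum to 22, so (3,2) = 29.
Column 3 must total 51; the given cells sum to 31, so (1,3) = 20.
The remaining cell in anti-diagonal is (2,2) = 51 − 34 = 17.
Row 2: 17 + 23 + ? = 51, so (2,1) = 11.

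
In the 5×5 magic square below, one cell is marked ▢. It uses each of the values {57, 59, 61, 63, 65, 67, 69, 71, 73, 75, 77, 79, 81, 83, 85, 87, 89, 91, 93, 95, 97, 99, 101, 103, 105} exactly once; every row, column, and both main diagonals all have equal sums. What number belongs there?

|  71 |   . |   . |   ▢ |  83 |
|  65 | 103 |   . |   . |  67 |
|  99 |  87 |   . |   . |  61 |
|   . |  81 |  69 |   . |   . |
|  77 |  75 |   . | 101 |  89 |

The 25 entries sum to 2025, so each line sums to 2025/5 = 405.
Using row 5: 77 + 75 + 101 + 89 + ? → (5,3) = 405 − 342 = 63.
Column 1: 71 + 65 + 99 + 77 + ? = 405, so (4,1) = 93.
Using column 2: 103 + 87 + 81 + 75 + ? → (1,2) = 405 − 346 = 59.
Column 5: 83 + 67 + 61 + 89 + ? = 405, so (4,5) = 105.
The remaining cell in row 4 is (4,4) = 405 − 348 = 57.
Main diagonal needs 405; the known cells sum to 320, so (3,3) = 85.
From anti-diagonal, 405 − (83 + 85 + 81 + 77) gives (2,4) = 79.
Row 2 needs 405; the known cells sum to 314, so (2,3) = 91.
Row 3 needs 405; the known cells sum to 332, so (3,4) = 73.
Column 3 needs 405; the known cells sum to 308, so (1,3) = 97.
Column 4 needs 405; the known cells sum to 310, so (1,4) = 95.

95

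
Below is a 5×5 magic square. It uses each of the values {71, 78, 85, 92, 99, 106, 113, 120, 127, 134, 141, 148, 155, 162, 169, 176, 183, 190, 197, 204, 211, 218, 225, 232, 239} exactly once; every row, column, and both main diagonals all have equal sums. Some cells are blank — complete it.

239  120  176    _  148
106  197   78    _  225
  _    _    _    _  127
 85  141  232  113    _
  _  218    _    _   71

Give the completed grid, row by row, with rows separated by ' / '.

The 25 entries sum to 3875, so each line sums to 3875/5 = 775.
The remaining cell in row 1 is (1,4) = 775 − 683 = 92.
The remaining cell in row 2 is (2,4) = 775 − 606 = 169.
Row 4 needs 775; the known cells sum to 571, so (4,5) = 204.
The remaining cell in column 2 is (3,2) = 775 − 676 = 99.
Main diagonal: 239 + 197 + 113 + 71 + ? = 775, so (3,3) = 155.
From anti-diagonal, 775 − (148 + 169 + 155 + 141) gives (5,1) = 162.
Column 1 needs 775; the known cells sum to 592, so (3,1) = 183.
Column 3 needs 775; the known cells sum to 641, so (5,3) = 134.
Row 3 needs 775; the known cells sum to 564, so (3,4) = 211.
From row 5, 775 − (162 + 218 + 134 + 71) gives (5,4) = 190.

239 120 176 92 148 / 106 197 78 169 225 / 183 99 155 211 127 / 85 141 232 113 204 / 162 218 134 190 71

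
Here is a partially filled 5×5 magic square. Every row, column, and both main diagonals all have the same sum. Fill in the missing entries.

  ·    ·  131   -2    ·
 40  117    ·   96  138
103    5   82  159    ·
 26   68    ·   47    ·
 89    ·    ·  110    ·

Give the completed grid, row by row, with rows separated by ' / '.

Column 4 is already complete: -2 + 96 + 159 + 47 + 110 = 410, so that is the magic constant.
From row 2, 410 − (40 + 117 + 96 + 138) gives (2,3) = 19.
From row 3, 410 − (103 + 5 + 82 + 159) gives (3,5) = 61.
From column 1, 410 − (40 + 103 + 26 + 89) gives (1,1) = 152.
Using main diagonal: 152 + 117 + 82 + 47 + ? → (5,5) = 410 − 398 = 12.
Anti-diagonal: 96 + 82 + 68 + 89 + ? = 410, so (1,5) = 75.
Row 1 must total 410; the given cells sum to 356, so (1,2) = 54.
The remaining cell in column 2 is (5,2) = 410 − 244 = 166.
Column 5: 75 + 138 + 61 + 12 + ? = 410, so (4,5) = 124.
Row 4: 26 + 68 + 47 + 124 + ? = 410, so (4,3) = 145.
From row 5, 410 − (89 + 166 + 110 + 12) gives (5,3) = 33.

152 54 131 -2 75 / 40 117 19 96 138 / 103 5 82 159 61 / 26 68 145 47 124 / 89 166 33 110 12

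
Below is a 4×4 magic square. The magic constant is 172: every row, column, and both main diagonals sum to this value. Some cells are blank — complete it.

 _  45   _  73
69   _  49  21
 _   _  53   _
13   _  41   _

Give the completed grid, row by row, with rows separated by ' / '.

25 45 29 73 / 69 33 49 21 / 65 37 53 17 / 13 57 41 61

From row 2, 172 − (69 + 49 + 21) gives (2,2) = 33.
From column 3, 172 − (49 + 53 + 41) gives (1,3) = 29.
Anti-diagonal needs 172; the known cells sum to 135, so (3,2) = 37.
Row 1 must total 172; the given cells sum to 147, so (1,1) = 25.
The remaining cell in column 1 is (3,1) = 172 − 107 = 65.
Column 2 must total 172; the given cells sum to 115, so (4,2) = 57.
Main diagonal: 25 + 33 + 53 + ? = 172, so (4,4) = 61.
Row 3 must total 172; the given cells sum to 155, so (3,4) = 17.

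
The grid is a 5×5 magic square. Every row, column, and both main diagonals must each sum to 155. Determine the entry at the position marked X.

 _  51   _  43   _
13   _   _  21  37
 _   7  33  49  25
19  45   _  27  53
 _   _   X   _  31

39

From row 3, 155 − (7 + 33 + 49 + 25) gives (3,1) = 41.
Using row 4: 19 + 45 + 27 + 53 + ? → (4,3) = 155 − 144 = 11.
Using column 4: 43 + 21 + 49 + 27 + ? → (5,4) = 155 − 140 = 15.
From column 5, 155 − (37 + 25 + 53 + 31) gives (1,5) = 9.
Anti-diagonal must total 155; the given cells sum to 108, so (5,1) = 47.
Using column 1: 13 + 41 + 19 + 47 + ? → (1,1) = 155 − 120 = 35.
Using main diagonal: 35 + 33 + 27 + 31 + ? → (2,2) = 155 − 126 = 29.
Row 1 needs 155; the known cells sum to 138, so (1,3) = 17.
Row 2 needs 155; the known cells sum to 100, so (2,3) = 55.
From column 2, 155 − (51 + 29 + 7 + 45) gives (5,2) = 23.
Using column 3: 17 + 55 + 33 + 11 + ? → (5,3) = 155 − 116 = 39.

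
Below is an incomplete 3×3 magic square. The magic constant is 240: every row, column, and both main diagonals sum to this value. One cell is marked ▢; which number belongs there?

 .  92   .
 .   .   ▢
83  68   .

Row 3 needs 240; the known cells sum to 151, so (3,3) = 89.
Column 2: 92 + 68 + ? = 240, so (2,2) = 80.
Main diagonal must total 240; the given cells sum to 169, so (1,1) = 71.
Using anti-diagonal: 80 + 83 + ? → (1,3) = 240 − 163 = 77.
From column 1, 240 − (71 + 83) gives (2,1) = 86.
From column 3, 240 − (77 + 89) gives (2,3) = 74.

74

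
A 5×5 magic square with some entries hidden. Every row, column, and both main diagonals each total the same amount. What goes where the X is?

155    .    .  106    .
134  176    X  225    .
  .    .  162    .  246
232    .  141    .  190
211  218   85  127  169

Row 5 is complete and sums to 810; that is the magic constant.
Using column 1: 155 + 134 + 232 + 211 + ? → (3,1) = 810 − 732 = 78.
Using main diagonal: 155 + 176 + 162 + 169 + ? → (4,4) = 810 − 662 = 148.
From row 4, 810 − (232 + 141 + 148 + 190) gives (4,2) = 99.
The remaining cell in column 4 is (3,4) = 810 − 606 = 204.
Anti-diagonal must total 810; the given cells sum to 697, so (1,5) = 113.
Row 3: 78 + 162 + 204 + 246 + ? = 810, so (3,2) = 120.
From column 2, 810 − (176 + 120 + 99 + 218) gives (1,2) = 197.
Column 5 must total 810; the given cells sum to 718, so (2,5) = 92.
The remaining cell in row 1 is (1,3) = 810 − 571 = 239.
Using row 2: 134 + 176 + 225 + 92 + ? → (2,3) = 810 − 627 = 183.

183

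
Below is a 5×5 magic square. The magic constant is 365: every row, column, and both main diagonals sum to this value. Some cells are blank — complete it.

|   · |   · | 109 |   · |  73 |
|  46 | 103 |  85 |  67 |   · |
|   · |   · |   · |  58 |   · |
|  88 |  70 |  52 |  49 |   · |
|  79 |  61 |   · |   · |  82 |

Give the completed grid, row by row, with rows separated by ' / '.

Using row 2: 46 + 103 + 85 + 67 + ? → (2,5) = 365 − 301 = 64.
Using row 4: 88 + 70 + 52 + 49 + ? → (4,5) = 365 − 259 = 106.
From column 5, 365 − (73 + 64 + 106 + 82) gives (3,5) = 40.
Anti-diagonal: 73 + 67 + 70 + 79 + ? = 365, so (3,3) = 76.
Column 3 needs 365; the known cells sum to 322, so (5,3) = 43.
Main diagonal needs 365; the known cells sum to 310, so (1,1) = 55.
From row 5, 365 − (79 + 61 + 43 + 82) gives (5,4) = 100.
Column 1 needs 365; the known cells sum to 268, so (3,1) = 97.
From column 4, 365 − (67 + 58 + 49 + 100) gives (1,4) = 91.
Row 1 needs 365; the known cells sum to 328, so (1,2) = 37.
Row 3: 97 + 76 + 58 + 40 + ? = 365, so (3,2) = 94.

55 37 109 91 73 / 46 103 85 67 64 / 97 94 76 58 40 / 88 70 52 49 106 / 79 61 43 100 82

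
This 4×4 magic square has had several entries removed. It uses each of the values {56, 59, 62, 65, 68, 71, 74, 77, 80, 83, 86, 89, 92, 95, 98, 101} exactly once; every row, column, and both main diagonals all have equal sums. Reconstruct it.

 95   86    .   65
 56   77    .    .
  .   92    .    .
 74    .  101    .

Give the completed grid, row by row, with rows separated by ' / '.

The 16 entries sum to 1256, so each line sums to 1256/4 = 314.
Row 1: 95 + 86 + 65 + ? = 314, so (1,3) = 68.
The remaining cell in column 1 is (3,1) = 314 − 225 = 89.
Column 2 needs 314; the known cells sum to 255, so (4,2) = 59.
From anti-diagonal, 314 − (65 + 92 + 74) gives (2,3) = 83.
Row 2 needs 314; the known cells sum to 216, so (2,4) = 98.
Row 4 must total 314; the given cells sum to 234, so (4,4) = 80.
Column 3 must total 314; the given cells sum to 252, so (3,3) = 62.
The remaining cell in column 4 is (3,4) = 314 − 243 = 71.

95 86 68 65 / 56 77 83 98 / 89 92 62 71 / 74 59 101 80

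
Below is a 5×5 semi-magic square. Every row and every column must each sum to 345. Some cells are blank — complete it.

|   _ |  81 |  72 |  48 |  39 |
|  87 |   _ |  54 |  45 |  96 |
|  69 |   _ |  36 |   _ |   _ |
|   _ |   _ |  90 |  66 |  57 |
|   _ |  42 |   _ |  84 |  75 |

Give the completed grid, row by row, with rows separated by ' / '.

105 81 72 48 39 / 87 63 54 45 96 / 69 60 36 102 78 / 33 99 90 66 57 / 51 42 93 84 75

Row 1: 81 + 72 + 48 + 39 + ? = 345, so (1,1) = 105.
Row 2 must total 345; the given cells sum to 282, so (2,2) = 63.
Column 3 must total 345; the given cells sum to 252, so (5,3) = 93.
From column 4, 345 − (48 + 45 + 66 + 84) gives (3,4) = 102.
Column 5 must total 345; the given cells sum to 267, so (3,5) = 78.
Row 3 needs 345; the known cells sum to 285, so (3,2) = 60.
From row 5, 345 − (42 + 93 + 84 + 75) gives (5,1) = 51.
Column 1 needs 345; the known cells sum to 312, so (4,1) = 33.
The remaining cell in column 2 is (4,2) = 345 − 246 = 99.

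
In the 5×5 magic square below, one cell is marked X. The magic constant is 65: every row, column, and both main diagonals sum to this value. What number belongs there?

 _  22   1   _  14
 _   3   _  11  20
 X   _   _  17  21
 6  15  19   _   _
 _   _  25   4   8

5

From column 5, 65 − (14 + 20 + 21 + 8) gives (4,5) = 2.
Row 4 must total 65; the given cells sum to 42, so (4,4) = 23.
Column 4 needs 65; the known cells sum to 55, so (1,4) = 10.
Row 1: 22 + 1 + 10 + 14 + ? = 65, so (1,1) = 18.
Main diagonal needs 65; the known cells sum to 52, so (3,3) = 13.
From anti-diagonal, 65 − (14 + 11 + 13 + 15) gives (5,1) = 12.
From row 5, 65 − (12 + 25 + 4 + 8) gives (5,2) = 16.
Column 2 must total 65; the given cells sum to 56, so (3,2) = 9.
Column 3: 1 + 13 + 19 + 25 + ? = 65, so (2,3) = 7.
Row 2: 3 + 7 + 11 + 20 + ? = 65, so (2,1) = 24.
The remaining cell in row 3 is (3,1) = 65 − 60 = 5.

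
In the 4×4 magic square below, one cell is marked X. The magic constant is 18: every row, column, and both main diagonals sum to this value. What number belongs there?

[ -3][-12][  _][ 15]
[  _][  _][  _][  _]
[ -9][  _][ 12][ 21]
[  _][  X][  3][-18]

The remaining cell in row 1 is (1,3) = 18 − 0 = 18.
Row 3: -9 + 12 + 21 + ? = 18, so (3,2) = -6.
From column 3, 18 − (18 + 12 + 3) gives (2,3) = -15.
The remaining cell in column 4 is (2,4) = 18 − 18 = 0.
Main diagonal needs 18; the known cells sum to -9, so (2,2) = 27.
Anti-diagonal: 15 + (-15) + (-6) + ? = 18, so (4,1) = 24.
Using row 2: 27 + (-15) + 0 + ? → (2,1) = 18 − 12 = 6.
Row 4 must total 18; the given cells sum to 9, so (4,2) = 9.

9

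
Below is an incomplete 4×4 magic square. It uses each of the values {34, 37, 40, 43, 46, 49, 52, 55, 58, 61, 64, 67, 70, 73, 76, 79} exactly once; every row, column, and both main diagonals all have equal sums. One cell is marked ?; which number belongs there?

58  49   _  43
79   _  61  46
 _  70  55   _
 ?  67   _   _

52

The 16 entries sum to 904, so each line sums to 904/4 = 226.
Using row 1: 58 + 49 + 43 + ? → (1,3) = 226 − 150 = 76.
Row 2: 79 + 61 + 46 + ? = 226, so (2,2) = 40.
Column 3: 76 + 61 + 55 + ? = 226, so (4,3) = 34.
Main diagonal needs 226; the known cells sum to 153, so (4,4) = 73.
From anti-diagonal, 226 − (43 + 61 + 70) gives (4,1) = 52.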